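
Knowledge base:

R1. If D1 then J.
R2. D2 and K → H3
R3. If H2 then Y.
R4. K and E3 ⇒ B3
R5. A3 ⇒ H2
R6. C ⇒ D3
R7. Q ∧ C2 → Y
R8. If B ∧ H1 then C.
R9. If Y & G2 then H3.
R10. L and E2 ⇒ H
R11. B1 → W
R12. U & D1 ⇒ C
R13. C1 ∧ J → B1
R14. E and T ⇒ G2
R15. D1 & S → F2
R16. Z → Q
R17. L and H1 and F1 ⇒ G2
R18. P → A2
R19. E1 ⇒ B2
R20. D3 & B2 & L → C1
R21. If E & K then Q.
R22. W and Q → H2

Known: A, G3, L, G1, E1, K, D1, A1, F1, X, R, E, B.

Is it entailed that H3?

No

Forward chaining from the given facts derives: J, B2, Q.
Rules concluding H3: R2 needs D2; R9 needs Y — none of these are established.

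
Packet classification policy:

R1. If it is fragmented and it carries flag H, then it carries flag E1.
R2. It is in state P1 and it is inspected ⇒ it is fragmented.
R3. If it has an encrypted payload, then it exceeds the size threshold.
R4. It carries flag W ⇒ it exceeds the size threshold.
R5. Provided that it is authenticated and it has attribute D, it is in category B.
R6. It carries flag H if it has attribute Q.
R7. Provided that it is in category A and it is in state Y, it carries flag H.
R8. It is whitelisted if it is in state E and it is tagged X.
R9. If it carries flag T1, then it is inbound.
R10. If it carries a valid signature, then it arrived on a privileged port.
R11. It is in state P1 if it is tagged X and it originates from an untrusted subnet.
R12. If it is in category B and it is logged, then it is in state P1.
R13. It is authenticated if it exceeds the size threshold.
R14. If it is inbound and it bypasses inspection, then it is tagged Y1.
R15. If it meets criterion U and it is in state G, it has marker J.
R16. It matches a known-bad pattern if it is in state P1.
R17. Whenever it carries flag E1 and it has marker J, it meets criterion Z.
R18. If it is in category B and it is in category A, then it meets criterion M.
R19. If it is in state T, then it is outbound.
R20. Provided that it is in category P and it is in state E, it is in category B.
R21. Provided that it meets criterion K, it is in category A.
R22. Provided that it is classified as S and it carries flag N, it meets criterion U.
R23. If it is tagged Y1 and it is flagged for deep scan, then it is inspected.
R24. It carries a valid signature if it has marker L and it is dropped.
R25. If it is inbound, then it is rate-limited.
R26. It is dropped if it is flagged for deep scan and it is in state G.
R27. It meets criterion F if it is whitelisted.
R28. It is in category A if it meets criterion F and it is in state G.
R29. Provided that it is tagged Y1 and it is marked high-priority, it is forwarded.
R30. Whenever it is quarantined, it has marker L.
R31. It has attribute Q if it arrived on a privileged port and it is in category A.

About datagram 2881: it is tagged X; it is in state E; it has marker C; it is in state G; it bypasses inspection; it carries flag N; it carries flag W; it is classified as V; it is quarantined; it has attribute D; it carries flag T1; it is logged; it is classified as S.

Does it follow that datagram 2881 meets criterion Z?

No

Forward chaining from the given facts derives: exceeds the size threshold, is whitelisted, is inbound, is authenticated, is tagged Y1, meets criterion U, is rate-limited, meets criterion F, is in category A, has marker L, is in category B, is in state P1, has marker J, matches a known-bad pattern, meets criterion M.
The only rule concluding "it meets criterion Z" is R17, which needs "it carries flag E1"; that is never established.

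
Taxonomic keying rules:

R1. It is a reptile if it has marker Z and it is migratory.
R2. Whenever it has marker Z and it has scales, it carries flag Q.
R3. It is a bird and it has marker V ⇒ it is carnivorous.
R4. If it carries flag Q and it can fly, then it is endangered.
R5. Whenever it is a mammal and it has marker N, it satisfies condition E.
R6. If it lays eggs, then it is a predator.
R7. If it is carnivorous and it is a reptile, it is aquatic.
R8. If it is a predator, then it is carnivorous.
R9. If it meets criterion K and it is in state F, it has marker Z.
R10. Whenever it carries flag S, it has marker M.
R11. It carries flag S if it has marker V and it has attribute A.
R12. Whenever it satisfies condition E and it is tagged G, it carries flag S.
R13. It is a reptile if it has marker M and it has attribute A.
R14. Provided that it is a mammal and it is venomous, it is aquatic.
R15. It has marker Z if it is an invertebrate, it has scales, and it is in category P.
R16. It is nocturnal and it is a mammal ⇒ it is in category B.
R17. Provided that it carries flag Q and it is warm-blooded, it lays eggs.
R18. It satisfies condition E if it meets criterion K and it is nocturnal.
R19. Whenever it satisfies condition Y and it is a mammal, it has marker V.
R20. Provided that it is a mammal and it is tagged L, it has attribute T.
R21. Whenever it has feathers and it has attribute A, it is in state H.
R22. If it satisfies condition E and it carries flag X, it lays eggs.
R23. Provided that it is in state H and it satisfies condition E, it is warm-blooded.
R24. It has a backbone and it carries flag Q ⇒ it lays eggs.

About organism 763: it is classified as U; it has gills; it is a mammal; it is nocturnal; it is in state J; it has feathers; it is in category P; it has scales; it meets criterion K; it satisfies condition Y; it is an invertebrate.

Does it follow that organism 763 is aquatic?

No

Forward chaining from the given facts derives: has marker Z, is in category B, satisfies condition E, has marker V, carries flag Q.
Rules concluding "it is aquatic": R7 needs "it is carnivorous"; R14 needs "it is venomous" — none of these are established.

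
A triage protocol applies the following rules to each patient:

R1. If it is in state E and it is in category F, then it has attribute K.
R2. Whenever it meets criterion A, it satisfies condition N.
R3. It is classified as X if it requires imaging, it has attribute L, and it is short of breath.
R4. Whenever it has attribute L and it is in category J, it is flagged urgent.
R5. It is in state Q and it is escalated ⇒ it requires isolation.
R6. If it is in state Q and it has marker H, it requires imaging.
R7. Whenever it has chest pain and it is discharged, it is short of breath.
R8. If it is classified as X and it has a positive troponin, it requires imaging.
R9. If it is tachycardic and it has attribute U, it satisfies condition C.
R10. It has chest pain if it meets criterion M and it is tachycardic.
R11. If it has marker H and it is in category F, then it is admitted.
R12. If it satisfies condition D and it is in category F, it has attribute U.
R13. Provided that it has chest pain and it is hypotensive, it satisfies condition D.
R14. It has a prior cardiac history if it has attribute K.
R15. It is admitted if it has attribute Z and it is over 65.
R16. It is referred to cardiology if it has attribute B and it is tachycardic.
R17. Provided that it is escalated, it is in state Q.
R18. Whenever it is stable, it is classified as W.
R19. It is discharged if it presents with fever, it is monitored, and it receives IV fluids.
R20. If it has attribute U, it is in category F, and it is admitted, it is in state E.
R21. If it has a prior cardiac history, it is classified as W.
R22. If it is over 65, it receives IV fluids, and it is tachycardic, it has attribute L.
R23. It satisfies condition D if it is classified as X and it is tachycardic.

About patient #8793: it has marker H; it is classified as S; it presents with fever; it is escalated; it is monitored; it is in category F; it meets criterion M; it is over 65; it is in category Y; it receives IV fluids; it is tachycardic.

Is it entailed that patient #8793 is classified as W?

By R10 (it meets criterion M, it is tachycardic): it has chest pain.
By R11 (it has marker H, it is in category F): it is admitted.
By R17 (it is escalated): it is in state Q.
By R19 (it presents with fever, it is monitored, it receives IV fluids): it is discharged.
By R22 (it is over 65, it receives IV fluids, it is tachycardic): it has attribute L.
By R6 (it is in state Q, it has marker H): it requires imaging.
By R7 (it has chest pain, it is discharged): it is short of breath.
By R3 (it requires imaging, it has attribute L, it is short of breath): it is classified as X.
By R23 (it is classified as X, it is tachycardic): it satisfies condition D.
By R12 (it satisfies condition D, it is in category F): it has attribute U.
By R20 (it has attribute U, it is in category F, it is admitted): it is in state E.
By R1 (it is in state E, it is in category F): it has attribute K.
By R14 (it has attribute K): it has a prior cardiac history.
By R21 (it has a prior cardiac history): it is classified as W.

Yes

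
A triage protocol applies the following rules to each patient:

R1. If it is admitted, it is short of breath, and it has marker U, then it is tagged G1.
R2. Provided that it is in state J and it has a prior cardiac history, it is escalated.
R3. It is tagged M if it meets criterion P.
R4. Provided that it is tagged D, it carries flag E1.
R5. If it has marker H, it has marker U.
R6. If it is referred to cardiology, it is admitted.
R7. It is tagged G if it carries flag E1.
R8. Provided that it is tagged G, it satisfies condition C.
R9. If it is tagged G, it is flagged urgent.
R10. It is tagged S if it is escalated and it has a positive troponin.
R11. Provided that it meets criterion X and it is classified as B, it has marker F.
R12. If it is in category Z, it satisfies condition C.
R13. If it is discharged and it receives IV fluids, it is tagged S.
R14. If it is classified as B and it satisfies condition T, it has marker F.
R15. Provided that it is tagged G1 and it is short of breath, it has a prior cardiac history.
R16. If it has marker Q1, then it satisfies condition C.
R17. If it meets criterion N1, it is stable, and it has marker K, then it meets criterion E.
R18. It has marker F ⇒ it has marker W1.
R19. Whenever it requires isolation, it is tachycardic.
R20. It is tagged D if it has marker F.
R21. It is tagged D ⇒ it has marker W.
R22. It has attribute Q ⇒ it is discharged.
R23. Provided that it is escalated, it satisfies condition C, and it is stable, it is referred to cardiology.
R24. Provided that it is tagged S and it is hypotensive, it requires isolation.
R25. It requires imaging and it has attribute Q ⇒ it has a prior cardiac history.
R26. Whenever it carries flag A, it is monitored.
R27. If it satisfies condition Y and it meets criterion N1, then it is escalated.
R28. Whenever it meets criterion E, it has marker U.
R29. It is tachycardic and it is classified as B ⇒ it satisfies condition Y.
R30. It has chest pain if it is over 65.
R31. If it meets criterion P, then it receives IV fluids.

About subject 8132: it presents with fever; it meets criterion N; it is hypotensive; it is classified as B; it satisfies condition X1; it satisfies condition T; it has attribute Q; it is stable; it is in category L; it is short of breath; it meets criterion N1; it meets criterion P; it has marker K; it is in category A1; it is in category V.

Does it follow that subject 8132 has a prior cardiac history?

Yes

By R14 (it is classified as B, it satisfies condition T): it has marker F.
By R17 (it meets criterion N1, it is stable, it has marker K): it meets criterion E.
By R20 (it has marker F): it is tagged D.
By R22 (it has attribute Q): it is discharged.
By R28 (it meets criterion E): it has marker U.
By R31 (it meets criterion P): it receives IV fluids.
By R4 (it is tagged D): it carries flag E1.
By R7 (it carries flag E1): it is tagged G.
By R8 (it is tagged G): it satisfies condition C.
By R13 (it is discharged, it receives IV fluids): it is tagged S.
By R24 (it is tagged S, it is hypotensive): it requires isolation.
By R19 (it requires isolation): it is tachycardic.
By R29 (it is tachycardic, it is classified as B): it satisfies condition Y.
By R27 (it satisfies condition Y, it meets criterion N1): it is escalated.
By R23 (it is escalated, it satisfies condition C, it is stable): it is referred to cardiology.
By R6 (it is referred to cardiology): it is admitted.
By R1 (it is admitted, it is short of breath, it has marker U): it is tagged G1.
By R15 (it is tagged G1, it is short of breath): it has a prior cardiac history.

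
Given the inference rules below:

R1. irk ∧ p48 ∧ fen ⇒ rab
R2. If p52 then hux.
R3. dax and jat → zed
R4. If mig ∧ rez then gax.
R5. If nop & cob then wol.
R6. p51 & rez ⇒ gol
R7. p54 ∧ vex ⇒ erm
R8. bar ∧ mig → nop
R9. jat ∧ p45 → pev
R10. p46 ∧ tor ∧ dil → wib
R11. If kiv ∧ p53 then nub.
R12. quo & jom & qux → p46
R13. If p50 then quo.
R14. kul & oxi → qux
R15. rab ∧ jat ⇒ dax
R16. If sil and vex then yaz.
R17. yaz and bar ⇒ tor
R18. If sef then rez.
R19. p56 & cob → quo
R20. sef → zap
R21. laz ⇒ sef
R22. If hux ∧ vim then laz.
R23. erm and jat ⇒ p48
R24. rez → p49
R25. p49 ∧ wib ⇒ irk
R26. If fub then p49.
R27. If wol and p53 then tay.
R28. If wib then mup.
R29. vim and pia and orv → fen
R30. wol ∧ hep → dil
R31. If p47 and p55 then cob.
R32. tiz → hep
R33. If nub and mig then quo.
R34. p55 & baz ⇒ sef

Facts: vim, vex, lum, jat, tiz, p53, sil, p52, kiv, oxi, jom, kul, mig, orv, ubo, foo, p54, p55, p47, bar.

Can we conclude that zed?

Forward chaining from the given facts derives: hux, erm, nop, nub, qux, yaz, tor, laz, p48, cob, hep, quo, wol, p46, sef, tay, dil, wib, rez, zap, p49, irk, mup, gax.
The only rule concluding zed is R3, which needs dax; that is never established.

No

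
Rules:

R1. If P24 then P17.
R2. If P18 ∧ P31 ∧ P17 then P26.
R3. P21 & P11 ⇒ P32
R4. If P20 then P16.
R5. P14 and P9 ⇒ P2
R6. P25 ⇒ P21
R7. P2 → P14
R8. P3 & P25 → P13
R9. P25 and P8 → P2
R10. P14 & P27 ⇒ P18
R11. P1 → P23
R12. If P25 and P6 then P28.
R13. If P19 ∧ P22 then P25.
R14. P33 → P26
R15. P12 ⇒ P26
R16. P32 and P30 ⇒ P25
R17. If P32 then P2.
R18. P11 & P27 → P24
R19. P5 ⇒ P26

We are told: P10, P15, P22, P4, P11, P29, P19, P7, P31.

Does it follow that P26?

No

Forward chaining from the given facts derives: P25, P21, P32, P2, P14.
Rules concluding P26: R2 needs P18; R14 needs P33; R15 needs P12; R19 needs P5 — none of these are established.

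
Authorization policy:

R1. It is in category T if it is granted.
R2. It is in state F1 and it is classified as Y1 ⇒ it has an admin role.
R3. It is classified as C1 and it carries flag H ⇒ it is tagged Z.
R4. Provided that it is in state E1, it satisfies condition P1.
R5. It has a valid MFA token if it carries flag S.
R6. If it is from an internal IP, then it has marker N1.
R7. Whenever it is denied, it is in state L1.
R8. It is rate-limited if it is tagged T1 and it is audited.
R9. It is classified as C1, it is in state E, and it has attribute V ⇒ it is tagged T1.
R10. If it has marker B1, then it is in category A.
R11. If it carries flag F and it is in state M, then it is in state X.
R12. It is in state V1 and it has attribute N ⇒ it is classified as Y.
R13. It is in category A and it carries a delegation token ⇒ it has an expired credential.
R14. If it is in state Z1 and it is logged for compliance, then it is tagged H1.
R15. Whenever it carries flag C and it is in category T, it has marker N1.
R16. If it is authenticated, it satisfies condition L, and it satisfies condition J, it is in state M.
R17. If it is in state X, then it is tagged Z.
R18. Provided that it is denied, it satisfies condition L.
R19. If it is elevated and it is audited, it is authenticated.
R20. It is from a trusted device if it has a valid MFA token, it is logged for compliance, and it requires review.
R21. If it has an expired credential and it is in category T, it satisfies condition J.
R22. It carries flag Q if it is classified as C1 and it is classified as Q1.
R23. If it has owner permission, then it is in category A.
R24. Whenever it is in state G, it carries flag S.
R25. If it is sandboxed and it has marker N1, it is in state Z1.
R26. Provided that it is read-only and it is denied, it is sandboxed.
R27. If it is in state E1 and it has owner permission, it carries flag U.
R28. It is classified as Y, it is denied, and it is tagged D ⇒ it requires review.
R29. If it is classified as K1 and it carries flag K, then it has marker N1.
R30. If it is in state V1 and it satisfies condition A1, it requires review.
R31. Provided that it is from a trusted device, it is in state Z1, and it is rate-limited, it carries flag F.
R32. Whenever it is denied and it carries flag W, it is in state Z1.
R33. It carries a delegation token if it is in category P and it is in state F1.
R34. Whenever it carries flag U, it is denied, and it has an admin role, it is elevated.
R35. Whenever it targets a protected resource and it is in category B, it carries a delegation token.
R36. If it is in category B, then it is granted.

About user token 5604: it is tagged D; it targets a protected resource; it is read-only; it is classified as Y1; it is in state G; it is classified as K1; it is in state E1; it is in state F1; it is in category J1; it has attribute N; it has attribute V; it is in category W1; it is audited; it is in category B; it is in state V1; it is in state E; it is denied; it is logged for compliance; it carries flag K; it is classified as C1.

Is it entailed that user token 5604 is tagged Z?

Forward chaining from the given facts derives: has an admin role, satisfies condition P1, is in state L1, is tagged T1, is classified as Y, satisfies condition L, carries flag S, is sandboxed, requires review, has marker N1, carries a delegation token, is granted, is in category T, has a valid MFA token, is rate-limited, is from a trusted device, is in state Z1, carries flag F, is tagged H1.
Rules concluding "it is tagged Z": R3 needs "it carries flag H"; R17 needs "it is in state X" — none of these are established.

No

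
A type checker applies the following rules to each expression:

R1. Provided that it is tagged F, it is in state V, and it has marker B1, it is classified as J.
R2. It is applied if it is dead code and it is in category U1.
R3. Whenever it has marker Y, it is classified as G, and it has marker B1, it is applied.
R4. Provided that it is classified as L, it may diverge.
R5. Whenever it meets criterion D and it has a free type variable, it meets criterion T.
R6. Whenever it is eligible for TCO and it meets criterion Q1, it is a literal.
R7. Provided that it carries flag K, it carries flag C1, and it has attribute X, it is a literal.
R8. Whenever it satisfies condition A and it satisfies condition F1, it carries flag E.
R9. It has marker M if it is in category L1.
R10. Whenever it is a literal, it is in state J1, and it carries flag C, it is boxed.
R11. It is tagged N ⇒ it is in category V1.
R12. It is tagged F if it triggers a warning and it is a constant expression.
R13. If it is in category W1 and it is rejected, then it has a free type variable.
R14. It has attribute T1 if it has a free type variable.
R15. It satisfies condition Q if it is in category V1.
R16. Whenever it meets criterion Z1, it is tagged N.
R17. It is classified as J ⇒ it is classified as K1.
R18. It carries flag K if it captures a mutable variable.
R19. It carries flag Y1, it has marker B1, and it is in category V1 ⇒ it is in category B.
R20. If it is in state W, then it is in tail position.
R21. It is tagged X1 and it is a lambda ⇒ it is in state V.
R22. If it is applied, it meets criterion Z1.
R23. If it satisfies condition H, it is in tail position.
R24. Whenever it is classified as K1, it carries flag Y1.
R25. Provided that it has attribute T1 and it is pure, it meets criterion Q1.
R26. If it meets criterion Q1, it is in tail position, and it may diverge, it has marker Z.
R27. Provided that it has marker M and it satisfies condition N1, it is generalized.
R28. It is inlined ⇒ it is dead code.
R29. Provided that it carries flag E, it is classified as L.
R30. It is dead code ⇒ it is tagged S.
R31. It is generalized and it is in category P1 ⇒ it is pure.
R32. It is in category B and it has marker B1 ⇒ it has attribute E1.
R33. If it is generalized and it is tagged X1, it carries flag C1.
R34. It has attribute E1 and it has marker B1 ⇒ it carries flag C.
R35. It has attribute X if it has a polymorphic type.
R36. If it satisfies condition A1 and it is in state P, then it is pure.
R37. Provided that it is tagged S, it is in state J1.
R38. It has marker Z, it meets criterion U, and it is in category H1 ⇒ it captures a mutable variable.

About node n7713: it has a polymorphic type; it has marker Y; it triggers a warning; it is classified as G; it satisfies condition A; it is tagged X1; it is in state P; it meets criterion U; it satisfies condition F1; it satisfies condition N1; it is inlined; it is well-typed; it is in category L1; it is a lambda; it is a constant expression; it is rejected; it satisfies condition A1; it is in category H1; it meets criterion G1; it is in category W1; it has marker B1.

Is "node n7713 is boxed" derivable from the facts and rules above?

No

Forward chaining from the given facts derives: is applied, carries flag E, has marker M, is tagged F, has a free type variable, has attribute T1, is in state V, meets criterion Z1, is generalized, is dead code, is classified as L, is tagged S, carries flag C1, has attribute X, is pure, is in state J1, is classified as J, may diverge, is tagged N, is classified as K1, carries flag Y1, meets criterion Q1, is in category V1, satisfies condition Q, is in category B, has attribute E1, carries flag C.
The only rule concluding "it is boxed" is R10, which needs "it is a literal"; that is never established.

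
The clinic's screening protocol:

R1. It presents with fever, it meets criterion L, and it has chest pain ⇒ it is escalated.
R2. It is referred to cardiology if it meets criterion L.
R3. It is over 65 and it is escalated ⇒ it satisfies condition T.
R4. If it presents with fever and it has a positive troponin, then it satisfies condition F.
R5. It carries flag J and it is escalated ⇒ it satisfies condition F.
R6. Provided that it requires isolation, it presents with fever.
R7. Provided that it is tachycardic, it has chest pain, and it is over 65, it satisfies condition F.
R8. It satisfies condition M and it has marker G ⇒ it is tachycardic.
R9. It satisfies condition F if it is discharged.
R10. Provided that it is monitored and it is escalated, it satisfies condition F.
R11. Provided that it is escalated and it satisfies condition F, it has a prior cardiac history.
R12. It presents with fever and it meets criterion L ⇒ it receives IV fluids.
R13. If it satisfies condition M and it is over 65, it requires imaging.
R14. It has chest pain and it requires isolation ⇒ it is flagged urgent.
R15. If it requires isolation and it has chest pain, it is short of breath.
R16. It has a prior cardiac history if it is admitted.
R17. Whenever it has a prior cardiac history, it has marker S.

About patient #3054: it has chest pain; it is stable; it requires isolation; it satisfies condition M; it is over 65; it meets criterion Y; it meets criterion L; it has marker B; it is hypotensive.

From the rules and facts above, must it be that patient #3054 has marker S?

No

Forward chaining from the given facts derives: is referred to cardiology, presents with fever, receives IV fluids, requires imaging, is flagged urgent, is short of breath, is escalated, satisfies condition T.
The only rule concluding "it has marker S" is R17, which needs "it has a prior cardiac history"; that is never established.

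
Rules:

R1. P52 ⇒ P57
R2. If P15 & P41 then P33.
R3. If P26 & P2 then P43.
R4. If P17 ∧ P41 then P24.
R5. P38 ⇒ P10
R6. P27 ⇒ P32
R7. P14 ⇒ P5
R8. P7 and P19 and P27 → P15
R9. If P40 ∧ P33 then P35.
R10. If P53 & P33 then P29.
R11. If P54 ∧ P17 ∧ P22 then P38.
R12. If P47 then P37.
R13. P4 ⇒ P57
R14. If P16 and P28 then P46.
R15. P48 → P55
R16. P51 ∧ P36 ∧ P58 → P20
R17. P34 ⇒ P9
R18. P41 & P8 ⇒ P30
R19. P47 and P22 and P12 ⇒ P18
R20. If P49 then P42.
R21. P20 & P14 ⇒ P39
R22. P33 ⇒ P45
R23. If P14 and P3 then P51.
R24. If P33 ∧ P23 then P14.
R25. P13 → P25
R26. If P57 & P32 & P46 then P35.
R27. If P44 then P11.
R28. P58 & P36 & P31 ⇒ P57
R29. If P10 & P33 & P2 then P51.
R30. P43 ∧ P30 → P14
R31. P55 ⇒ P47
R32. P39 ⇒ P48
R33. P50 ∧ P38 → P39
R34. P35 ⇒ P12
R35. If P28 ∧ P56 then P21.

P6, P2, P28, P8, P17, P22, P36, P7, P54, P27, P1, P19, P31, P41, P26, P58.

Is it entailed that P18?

Forward chaining from the given facts derives: P43, P24, P32, P15, P38, P30, P57, P14, P33, P10, P5, P45, P51, P20, P39, P48, P55, P47, P37.
The only rule concluding P18 is R19, which needs P12; that is never established.

No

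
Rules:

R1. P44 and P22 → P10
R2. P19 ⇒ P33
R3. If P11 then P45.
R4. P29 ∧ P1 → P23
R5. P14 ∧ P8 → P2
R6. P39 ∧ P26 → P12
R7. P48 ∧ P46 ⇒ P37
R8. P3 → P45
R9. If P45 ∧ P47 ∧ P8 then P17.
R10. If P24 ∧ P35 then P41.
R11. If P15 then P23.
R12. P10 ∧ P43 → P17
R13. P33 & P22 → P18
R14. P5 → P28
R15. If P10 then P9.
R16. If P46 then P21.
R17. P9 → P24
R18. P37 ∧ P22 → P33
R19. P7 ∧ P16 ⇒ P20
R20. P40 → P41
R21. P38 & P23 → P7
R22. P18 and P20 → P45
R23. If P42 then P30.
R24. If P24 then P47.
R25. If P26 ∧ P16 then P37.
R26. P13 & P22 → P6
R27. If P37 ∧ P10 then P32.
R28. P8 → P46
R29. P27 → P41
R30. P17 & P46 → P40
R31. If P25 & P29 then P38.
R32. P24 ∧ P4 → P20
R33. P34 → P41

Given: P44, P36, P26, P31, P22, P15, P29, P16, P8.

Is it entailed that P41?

No

Forward chaining from the given facts derives: P10, P23, P9, P24, P47, P37, P32, P46, P21, P33, P18.
Rules concluding P41: R10 needs P35; R20 needs P40; R29 needs P27; R33 needs P34 — none of these are established.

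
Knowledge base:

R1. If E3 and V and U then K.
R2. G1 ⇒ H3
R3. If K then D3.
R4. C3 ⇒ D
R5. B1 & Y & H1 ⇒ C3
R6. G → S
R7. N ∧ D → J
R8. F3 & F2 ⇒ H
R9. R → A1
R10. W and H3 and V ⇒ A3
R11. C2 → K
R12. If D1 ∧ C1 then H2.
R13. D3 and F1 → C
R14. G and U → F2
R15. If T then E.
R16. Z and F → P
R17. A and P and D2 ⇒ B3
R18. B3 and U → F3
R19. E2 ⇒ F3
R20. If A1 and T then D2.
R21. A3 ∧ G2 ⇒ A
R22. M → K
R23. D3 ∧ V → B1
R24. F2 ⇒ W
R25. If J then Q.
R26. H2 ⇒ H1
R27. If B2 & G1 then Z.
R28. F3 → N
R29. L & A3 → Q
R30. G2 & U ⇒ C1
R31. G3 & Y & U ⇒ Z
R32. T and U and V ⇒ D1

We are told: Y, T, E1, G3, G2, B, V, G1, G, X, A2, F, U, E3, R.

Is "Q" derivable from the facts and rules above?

Yes

K  (by R1: E3, V, U)
H3  (by R2: G1)
D3  (by R3: K)
A1  (by R9: R)
F2  (by R14: G, U)
D2  (by R20: A1, T)
B1  (by R23: D3, V)
W  (by R24: F2)
C1  (by R30: G2, U)
Z  (by R31: G3, Y, U)
D1  (by R32: T, U, V)
A3  (by R10: W, H3, V)
H2  (by R12: D1, C1)
P  (by R16: Z, F)
A  (by R21: A3, G2)
H1  (by R26: H2)
C3  (by R5: B1, Y, H1)
B3  (by R17: A, P, D2)
F3  (by R18: B3, U)
N  (by R28: F3)
D  (by R4: C3)
J  (by R7: N, D)
Q  (by R25: J)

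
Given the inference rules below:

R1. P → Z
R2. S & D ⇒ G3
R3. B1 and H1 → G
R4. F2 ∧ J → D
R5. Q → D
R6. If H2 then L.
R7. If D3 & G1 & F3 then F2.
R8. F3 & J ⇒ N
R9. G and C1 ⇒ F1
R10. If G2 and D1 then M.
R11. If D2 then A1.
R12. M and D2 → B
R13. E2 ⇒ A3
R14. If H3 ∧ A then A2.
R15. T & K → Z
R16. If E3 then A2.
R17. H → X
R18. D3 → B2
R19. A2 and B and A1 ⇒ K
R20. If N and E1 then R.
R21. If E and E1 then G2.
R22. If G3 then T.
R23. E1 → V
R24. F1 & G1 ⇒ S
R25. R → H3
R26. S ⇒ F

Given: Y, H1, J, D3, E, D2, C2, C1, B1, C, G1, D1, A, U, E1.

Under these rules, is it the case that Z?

No

Forward chaining from the given facts derives: G, F1, A1, B2, G2, V, S, F, M, B.
Rules concluding Z: R1 needs P; R15 needs T — none of these are established.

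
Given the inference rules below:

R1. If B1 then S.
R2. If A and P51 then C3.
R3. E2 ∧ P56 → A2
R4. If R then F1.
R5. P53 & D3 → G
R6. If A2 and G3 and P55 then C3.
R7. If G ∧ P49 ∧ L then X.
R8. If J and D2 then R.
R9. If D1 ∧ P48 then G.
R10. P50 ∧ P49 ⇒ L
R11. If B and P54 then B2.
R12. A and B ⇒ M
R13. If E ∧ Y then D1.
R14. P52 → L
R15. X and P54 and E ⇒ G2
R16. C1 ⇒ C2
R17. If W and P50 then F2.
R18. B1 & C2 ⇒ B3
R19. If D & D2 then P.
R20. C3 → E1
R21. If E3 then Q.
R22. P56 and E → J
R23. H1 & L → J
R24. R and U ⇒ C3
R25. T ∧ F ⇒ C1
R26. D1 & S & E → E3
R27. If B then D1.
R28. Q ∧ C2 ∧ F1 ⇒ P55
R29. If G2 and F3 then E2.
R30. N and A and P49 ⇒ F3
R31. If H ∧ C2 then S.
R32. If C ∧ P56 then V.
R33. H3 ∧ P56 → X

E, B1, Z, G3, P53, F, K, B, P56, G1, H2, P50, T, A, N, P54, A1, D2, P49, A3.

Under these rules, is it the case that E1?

No

Forward chaining from the given facts derives: S, L, B2, M, J, C1, D1, F3, R, C2, B3, E3, F1, Q, P55.
The only rule concluding E1 is R20, which needs C3; that is never established.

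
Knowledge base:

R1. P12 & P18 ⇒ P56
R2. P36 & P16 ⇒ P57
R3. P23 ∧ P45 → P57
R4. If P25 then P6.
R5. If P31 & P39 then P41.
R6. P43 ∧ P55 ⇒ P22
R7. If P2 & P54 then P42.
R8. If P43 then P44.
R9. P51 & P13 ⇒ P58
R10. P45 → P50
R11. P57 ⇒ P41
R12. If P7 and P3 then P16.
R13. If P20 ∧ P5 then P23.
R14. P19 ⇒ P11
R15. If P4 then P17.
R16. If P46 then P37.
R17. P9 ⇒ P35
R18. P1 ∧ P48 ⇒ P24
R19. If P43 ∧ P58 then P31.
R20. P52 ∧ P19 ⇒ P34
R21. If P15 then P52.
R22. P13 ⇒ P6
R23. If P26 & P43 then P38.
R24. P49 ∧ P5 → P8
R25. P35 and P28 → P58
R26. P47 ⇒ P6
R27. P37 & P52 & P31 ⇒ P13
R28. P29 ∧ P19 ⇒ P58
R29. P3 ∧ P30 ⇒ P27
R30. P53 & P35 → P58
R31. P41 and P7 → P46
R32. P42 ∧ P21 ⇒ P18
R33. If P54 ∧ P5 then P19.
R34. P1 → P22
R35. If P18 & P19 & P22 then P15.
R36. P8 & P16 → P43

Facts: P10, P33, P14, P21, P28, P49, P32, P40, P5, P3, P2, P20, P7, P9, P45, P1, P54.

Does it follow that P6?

Yes

P42  (by R7: P2, P54)
P16  (by R12: P7, P3)
P23  (by R13: P20, P5)
P35  (by R17: P9)
P8  (by R24: P49, P5)
P58  (by R25: P35, P28)
P18  (by R32: P42, P21)
P19  (by R33: P54, P5)
P22  (by R34: P1)
P15  (by R35: P18, P19, P22)
P43  (by R36: P8, P16)
P57  (by R3: P23, P45)
P41  (by R11: P57)
P31  (by R19: P43, P58)
P52  (by R21: P15)
P46  (by R31: P41, P7)
P37  (by R16: P46)
P13  (by R27: P37, P52, P31)
P6  (by R22: P13)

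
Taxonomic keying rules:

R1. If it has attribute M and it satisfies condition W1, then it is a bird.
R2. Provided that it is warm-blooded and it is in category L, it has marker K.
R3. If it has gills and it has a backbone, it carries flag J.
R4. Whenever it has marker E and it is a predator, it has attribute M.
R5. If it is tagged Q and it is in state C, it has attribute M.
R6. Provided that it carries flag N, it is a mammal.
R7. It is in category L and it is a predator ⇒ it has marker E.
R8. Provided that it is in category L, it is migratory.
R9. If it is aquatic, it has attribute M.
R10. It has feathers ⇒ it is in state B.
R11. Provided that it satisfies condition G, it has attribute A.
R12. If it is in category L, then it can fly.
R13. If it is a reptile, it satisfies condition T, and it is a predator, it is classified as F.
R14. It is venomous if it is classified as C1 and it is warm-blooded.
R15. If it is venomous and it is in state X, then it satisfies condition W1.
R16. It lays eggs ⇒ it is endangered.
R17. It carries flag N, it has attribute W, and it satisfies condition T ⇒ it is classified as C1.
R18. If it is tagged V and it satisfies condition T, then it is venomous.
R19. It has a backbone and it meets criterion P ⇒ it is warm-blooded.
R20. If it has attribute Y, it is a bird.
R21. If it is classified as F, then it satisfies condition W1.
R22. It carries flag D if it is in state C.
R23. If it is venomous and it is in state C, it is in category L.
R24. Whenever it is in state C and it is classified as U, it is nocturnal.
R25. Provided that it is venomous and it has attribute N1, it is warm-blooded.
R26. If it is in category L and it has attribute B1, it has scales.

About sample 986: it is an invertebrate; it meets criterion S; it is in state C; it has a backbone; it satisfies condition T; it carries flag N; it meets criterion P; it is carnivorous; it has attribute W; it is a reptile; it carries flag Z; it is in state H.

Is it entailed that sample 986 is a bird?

No

Forward chaining from the given facts derives: is a mammal, is classified as C1, is warm-blooded, carries flag D, is venomous, is in category L, has marker K, is migratory, can fly.
Rules concluding "it is a bird": R1 needs "it has attribute M"; R20 needs "it has attribute Y" — none of these are established.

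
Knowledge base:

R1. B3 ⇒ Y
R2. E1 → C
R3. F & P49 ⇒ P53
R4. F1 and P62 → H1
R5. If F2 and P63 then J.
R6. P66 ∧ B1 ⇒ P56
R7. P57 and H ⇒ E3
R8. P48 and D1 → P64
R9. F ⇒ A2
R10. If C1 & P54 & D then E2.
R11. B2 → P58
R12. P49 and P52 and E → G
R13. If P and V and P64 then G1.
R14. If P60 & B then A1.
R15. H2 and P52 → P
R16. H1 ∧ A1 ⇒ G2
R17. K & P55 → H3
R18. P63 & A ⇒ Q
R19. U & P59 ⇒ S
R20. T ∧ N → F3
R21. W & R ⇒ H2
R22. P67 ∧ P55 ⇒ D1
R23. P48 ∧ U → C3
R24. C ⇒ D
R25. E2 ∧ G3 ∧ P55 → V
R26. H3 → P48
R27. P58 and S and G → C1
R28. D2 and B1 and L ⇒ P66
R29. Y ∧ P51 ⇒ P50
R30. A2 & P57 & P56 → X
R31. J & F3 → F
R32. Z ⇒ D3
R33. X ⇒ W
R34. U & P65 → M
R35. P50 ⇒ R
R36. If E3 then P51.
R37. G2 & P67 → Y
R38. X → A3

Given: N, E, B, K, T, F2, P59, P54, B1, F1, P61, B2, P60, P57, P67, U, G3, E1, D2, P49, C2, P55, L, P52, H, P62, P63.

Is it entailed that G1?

C  (by R2: E1)
H1  (by R4: F1, P62)
J  (by R5: F2, P63)
E3  (by R7: P57, H)
P58  (by R11: B2)
G  (by R12: P49, P52, E)
A1  (by R14: P60, B)
G2  (by R16: H1, A1)
H3  (by R17: K, P55)
S  (by R19: U, P59)
F3  (by R20: T, N)
D1  (by R22: P67, P55)
D  (by R24: C)
P48  (by R26: H3)
C1  (by R27: P58, S, G)
P66  (by R28: D2, B1, L)
F  (by R31: J, F3)
P51  (by R36: E3)
Y  (by R37: G2, P67)
P56  (by R6: P66, B1)
P64  (by R8: P48, D1)
A2  (by R9: F)
E2  (by R10: C1, P54, D)
V  (by R25: E2, G3, P55)
P50  (by R29: Y, P51)
X  (by R30: A2, P57, P56)
W  (by R33: X)
R  (by R35: P50)
H2  (by R21: W, R)
P  (by R15: H2, P52)
G1  (by R13: P, V, P64)

Yes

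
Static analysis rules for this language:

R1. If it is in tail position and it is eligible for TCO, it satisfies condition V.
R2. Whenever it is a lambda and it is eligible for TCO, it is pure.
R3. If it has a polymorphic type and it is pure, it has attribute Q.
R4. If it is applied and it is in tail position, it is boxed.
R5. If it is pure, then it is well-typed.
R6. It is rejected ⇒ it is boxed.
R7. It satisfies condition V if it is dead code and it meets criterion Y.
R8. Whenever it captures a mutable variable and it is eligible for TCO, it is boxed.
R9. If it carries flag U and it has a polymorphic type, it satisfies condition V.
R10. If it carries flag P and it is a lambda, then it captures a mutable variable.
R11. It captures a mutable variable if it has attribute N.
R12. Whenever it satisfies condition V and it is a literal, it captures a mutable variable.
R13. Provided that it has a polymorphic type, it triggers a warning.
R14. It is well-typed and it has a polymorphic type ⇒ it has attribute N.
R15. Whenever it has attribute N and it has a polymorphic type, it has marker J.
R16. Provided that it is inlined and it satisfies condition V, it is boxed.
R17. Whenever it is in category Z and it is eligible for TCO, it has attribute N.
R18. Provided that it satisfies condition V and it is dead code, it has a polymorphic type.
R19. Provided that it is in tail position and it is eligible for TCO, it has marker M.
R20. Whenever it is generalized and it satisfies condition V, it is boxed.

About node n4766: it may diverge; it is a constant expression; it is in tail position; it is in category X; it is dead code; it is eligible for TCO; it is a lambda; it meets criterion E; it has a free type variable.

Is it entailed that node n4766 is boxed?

By R1 (it is in tail position, it is eligible for TCO): it satisfies condition V.
By R2 (it is a lambda, it is eligible for TCO): it is pure.
By R5 (it is pure): it is well-typed.
By R18 (it satisfies condition V, it is dead code): it has a polymorphic type.
By R14 (it is well-typed, it has a polymorphic type): it has attribute N.
By R11 (it has attribute N): it captures a mutable variable.
By R8 (it captures a mutable variable, it is eligible for TCO): it is boxed.

Yes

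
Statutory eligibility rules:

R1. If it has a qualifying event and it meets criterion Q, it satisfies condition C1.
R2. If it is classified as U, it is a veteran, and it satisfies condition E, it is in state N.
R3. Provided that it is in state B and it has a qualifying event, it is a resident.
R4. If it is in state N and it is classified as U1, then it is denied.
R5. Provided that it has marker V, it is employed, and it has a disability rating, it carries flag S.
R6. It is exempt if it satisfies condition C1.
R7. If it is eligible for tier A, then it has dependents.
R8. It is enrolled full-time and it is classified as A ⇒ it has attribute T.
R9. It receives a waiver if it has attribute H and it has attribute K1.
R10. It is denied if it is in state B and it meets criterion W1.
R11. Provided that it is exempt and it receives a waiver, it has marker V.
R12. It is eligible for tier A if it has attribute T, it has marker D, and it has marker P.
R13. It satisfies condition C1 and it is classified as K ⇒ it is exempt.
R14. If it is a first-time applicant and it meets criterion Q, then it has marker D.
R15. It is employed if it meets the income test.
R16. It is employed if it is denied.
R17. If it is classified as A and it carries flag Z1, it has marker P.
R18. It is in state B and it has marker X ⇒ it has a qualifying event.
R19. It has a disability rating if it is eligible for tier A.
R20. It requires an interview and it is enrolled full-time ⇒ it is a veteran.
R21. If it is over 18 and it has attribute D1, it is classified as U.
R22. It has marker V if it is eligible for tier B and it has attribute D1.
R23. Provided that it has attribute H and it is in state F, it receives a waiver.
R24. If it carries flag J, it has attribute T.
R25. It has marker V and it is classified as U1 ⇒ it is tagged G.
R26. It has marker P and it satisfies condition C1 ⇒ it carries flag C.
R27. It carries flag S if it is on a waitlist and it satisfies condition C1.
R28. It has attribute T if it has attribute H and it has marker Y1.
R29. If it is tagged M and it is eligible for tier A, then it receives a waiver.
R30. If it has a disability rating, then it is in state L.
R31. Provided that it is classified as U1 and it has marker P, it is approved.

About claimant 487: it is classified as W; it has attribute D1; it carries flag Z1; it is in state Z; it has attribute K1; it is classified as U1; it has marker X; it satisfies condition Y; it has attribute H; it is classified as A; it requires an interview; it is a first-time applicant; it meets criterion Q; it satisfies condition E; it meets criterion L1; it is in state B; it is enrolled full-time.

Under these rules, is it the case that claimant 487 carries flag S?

Forward chaining from the given facts derives: has attribute T, receives a waiver, has marker D, has marker P, has a qualifying event, is a veteran, is approved, satisfies condition C1, is a resident, is exempt, has marker V, is eligible for tier A, has a disability rating, is tagged G, carries flag C, is in state L, has dependents.
Rules concluding "it carries flag S": R5 needs "it is employed"; R27 needs "it is on a waitlist" — none of these are established.

No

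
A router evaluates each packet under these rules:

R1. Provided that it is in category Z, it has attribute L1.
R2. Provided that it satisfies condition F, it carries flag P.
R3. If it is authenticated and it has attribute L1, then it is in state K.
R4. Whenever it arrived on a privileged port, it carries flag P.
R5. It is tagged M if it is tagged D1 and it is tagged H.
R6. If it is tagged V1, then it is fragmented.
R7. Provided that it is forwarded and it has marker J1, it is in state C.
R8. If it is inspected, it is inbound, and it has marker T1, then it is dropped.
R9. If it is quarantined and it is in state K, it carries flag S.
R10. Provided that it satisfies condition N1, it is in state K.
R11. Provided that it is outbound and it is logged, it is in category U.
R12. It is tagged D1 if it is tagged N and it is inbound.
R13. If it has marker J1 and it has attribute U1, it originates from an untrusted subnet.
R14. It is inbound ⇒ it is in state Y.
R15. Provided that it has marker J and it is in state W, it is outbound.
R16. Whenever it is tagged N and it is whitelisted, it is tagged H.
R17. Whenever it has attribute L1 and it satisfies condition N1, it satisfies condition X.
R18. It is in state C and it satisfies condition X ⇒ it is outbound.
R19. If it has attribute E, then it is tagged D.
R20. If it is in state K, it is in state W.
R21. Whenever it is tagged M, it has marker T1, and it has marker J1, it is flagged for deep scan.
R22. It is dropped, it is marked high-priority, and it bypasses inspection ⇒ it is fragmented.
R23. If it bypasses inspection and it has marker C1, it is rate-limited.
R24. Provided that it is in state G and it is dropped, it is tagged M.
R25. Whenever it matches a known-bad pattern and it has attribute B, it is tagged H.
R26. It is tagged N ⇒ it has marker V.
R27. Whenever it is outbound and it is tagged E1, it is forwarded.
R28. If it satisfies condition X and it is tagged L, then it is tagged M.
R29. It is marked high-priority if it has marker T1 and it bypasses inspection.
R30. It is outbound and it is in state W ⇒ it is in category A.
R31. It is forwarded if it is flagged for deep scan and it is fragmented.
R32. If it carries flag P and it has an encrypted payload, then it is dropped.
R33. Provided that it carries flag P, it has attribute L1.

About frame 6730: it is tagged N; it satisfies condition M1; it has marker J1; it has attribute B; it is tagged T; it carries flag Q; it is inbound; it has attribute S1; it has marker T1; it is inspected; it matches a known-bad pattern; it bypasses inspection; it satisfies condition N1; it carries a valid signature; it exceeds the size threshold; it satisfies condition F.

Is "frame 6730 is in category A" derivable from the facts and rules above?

By R2 (it satisfies condition F): it carries flag P.
By R8 (it is inspected, it is inbound, it has marker T1): it is dropped.
By R10 (it satisfies condition N1): it is in state K.
By R12 (it is tagged N, it is inbound): it is tagged D1.
By R20 (it is in state K): it is in state W.
By R25 (it matches a known-bad pattern, it has attribute B): it is tagged H.
By R29 (it has marker T1, it bypasses inspection): it is marked high-priority.
By R33 (it carries flag P): it has attribute L1.
By R5 (it is tagged D1, it is tagged H): it is tagged M.
By R17 (it has attribute L1, it satisfies condition N1): it satisfies condition X.
By R21 (it is tagged M, it has marker T1, it has marker J1): it is flagged for deep scan.
By R22 (it is dropped, it is marked high-priority, it bypasses inspection): it is fragmented.
By R31 (it is flagged for deep scan, it is fragmented): it is forwarded.
By R7 (it is forwarded, it has marker J1): it is in state C.
By R18 (it is in state C, it satisfies condition X): it is outbound.
By R30 (it is outbound, it is in state W): it is in category A.

Yes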